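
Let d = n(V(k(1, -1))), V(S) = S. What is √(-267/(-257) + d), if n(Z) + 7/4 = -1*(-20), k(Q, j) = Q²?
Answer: √5096053/514 ≈ 4.3919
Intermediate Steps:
n(Z) = 73/4 (n(Z) = -7/4 - 1*(-20) = -7/4 + 20 = 73/4)
d = 73/4 ≈ 18.250
√(-267/(-257) + d) = √(-267/(-257) + 73/4) = √(-267*(-1/257) + 73/4) = √(267/257 + 73/4) = √(19829/1028) = √5096053/514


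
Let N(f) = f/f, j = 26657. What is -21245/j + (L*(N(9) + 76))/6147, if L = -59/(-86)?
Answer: -11109896539/14092009794 ≈ -0.78838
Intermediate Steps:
N(f) = 1
L = 59/86 (L = -59*(-1/86) = 59/86 ≈ 0.68605)
-21245/j + (L*(N(9) + 76))/6147 = -21245/26657 + (59*(1 + 76)/86)/6147 = -21245*1/26657 + ((59/86)*77)*(1/6147) = -21245/26657 + (4543/86)*(1/6147) = -21245/26657 + 4543/528642 = -11109896539/14092009794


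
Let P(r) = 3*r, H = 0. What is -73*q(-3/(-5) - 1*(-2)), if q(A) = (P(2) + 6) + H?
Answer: -876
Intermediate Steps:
q(A) = 12 (q(A) = (3*2 + 6) + 0 = (6 + 6) + 0 = 12 + 0 = 12)
-73*q(-3/(-5) - 1*(-2)) = -73*12 = -876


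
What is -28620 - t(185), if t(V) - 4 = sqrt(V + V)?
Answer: -28624 - sqrt(370) ≈ -28643.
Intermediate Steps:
t(V) = 4 + sqrt(2)*sqrt(V) (t(V) = 4 + sqrt(V + V) = 4 + sqrt(2*V) = 4 + sqrt(2)*sqrt(V))
-28620 - t(185) = -28620 - (4 + sqrt(2)*sqrt(185)) = -28620 - (4 + sqrt(370)) = -28620 + (-4 - sqrt(370)) = -28624 - sqrt(370)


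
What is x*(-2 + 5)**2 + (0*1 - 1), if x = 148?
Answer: 1331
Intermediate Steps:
x*(-2 + 5)**2 + (0*1 - 1) = 148*(-2 + 5)**2 + (0*1 - 1) = 148*3**2 + (0 - 1) = 148*9 - 1 = 1332 - 1 = 1331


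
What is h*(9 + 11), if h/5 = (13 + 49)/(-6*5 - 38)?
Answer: -1550/17 ≈ -91.177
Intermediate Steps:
h = -155/34 (h = 5*((13 + 49)/(-6*5 - 38)) = 5*(62/(-30 - 38)) = 5*(62/(-68)) = 5*(62*(-1/68)) = 5*(-31/34) = -155/34 ≈ -4.5588)
h*(9 + 11) = -155*(9 + 11)/34 = -155/34*20 = -1550/17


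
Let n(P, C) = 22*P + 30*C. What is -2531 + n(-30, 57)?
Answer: -1481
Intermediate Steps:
-2531 + n(-30, 57) = -2531 + (22*(-30) + 30*57) = -2531 + (-660 + 1710) = -2531 + 1050 = -1481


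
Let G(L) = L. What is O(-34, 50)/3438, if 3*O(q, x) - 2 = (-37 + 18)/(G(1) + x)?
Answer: 83/526014 ≈ 0.00015779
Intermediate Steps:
O(q, x) = ⅔ - 19/(3*(1 + x)) (O(q, x) = ⅔ + ((-37 + 18)/(1 + x))/3 = ⅔ + (-19/(1 + x))/3 = ⅔ - 19/(3*(1 + x)))
O(-34, 50)/3438 = ((-17 + 2*50)/(3*(1 + 50)))/3438 = ((⅓)*(-17 + 100)/51)*(1/3438) = ((⅓)*(1/51)*83)*(1/3438) = (83/153)*(1/3438) = 83/526014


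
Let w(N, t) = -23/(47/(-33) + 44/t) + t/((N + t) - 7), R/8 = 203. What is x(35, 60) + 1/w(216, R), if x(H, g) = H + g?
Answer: 56582676037/595245938 ≈ 95.058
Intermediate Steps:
R = 1624 (R = 8*203 = 1624)
w(N, t) = -23/(-47/33 + 44/t) + t/(-7 + N + t) (w(N, t) = -23/(47*(-1/33) + 44/t) + t/(-7 + N + t) = -23/(-47/33 + 44/t) + t/(-7 + N + t))
x(35, 60) + 1/w(216, R) = (35 + 60) + 1/(1624*(-6765 + 759*216 + 806*1624)/(10164 - 1781*1624 - 1452*216 + 47*1624² + 47*216*1624)) = 95 + 1/(1624*(-6765 + 163944 + 1308944)/(10164 - 2892344 - 313632 + 47*2637376 + 16486848)) = 95 + 1/(1624*1466123/(10164 - 2892344 - 313632 + 123956672 + 16486848)) = 95 + 1/(1624*1466123/137247708) = 95 + 1/(1624*(1/137247708)*1466123) = 95 + 1/(595245938/34311927) = 95 + 34311927/595245938 = 56582676037/595245938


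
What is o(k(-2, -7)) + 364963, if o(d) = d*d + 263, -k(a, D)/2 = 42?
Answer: 372282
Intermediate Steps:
k(a, D) = -84 (k(a, D) = -2*42 = -84)
o(d) = 263 + d**2 (o(d) = d**2 + 263 = 263 + d**2)
o(k(-2, -7)) + 364963 = (263 + (-84)**2) + 364963 = (263 + 7056) + 364963 = 7319 + 364963 = 372282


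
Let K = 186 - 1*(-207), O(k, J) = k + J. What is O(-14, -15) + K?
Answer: 364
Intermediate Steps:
O(k, J) = J + k
K = 393 (K = 186 + 207 = 393)
O(-14, -15) + K = (-15 - 14) + 393 = -29 + 393 = 364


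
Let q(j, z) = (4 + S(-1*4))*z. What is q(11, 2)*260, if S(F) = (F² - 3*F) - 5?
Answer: 14040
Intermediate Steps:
S(F) = -5 + F² - 3*F
q(j, z) = 27*z (q(j, z) = (4 + (-5 + (-1*4)² - (-3)*4))*z = (4 + (-5 + (-4)² - 3*(-4)))*z = (4 + (-5 + 16 + 12))*z = (4 + 23)*z = 27*z)
q(11, 2)*260 = (27*2)*260 = 54*260 = 14040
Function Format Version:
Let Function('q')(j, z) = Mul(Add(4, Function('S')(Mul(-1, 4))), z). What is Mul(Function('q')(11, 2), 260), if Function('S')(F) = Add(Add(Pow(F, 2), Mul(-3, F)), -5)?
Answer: 14040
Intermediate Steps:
Function('S')(F) = Add(-5, Pow(F, 2), Mul(-3, F))
Function('q')(j, z) = Mul(27, z) (Function('q')(j, z) = Mul(Add(4, Add(-5, Pow(Mul(-1, 4), 2), Mul(-3, Mul(-1, 4)))), z) = Mul(Add(4, Add(-5, Pow(-4, 2), Mul(-3, -4))), z) = Mul(Add(4, Add(-5, 16, 12)), z) = Mul(Add(4, 23), z) = Mul(27, z))
Mul(Function('q')(11, 2), 260) = Mul(Mul(27, 2), 260) = Mul(54, 260) = 14040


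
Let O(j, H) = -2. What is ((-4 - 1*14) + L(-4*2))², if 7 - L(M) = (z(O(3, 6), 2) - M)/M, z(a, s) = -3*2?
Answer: 1849/16 ≈ 115.56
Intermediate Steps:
z(a, s) = -6
L(M) = 7 - (-6 - M)/M
((-4 - 1*14) + L(-4*2))² = ((-4 - 1*14) + (8 + 6/((-4*2))))² = ((-4 - 14) + (8 + 6/(-8)))² = (-18 + (8 + 6*(-⅛)))² = (-18 + (8 - ¾))² = (-18 + 29/4)² = (-43/4)² = 1849/16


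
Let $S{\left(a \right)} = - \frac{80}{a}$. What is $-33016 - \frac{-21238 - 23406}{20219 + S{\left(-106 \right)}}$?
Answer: $- \frac{35379131220}{1071647} \approx -33014.0$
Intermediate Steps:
$-33016 - \frac{-21238 - 23406}{20219 + S{\left(-106 \right)}} = -33016 - \frac{-21238 - 23406}{20219 - \frac{80}{-106}} = -33016 - - \frac{44644}{20219 - - \frac{40}{53}} = -33016 - - \frac{44644}{20219 + \frac{40}{53}} = -33016 - - \frac{44644}{\frac{1071647}{53}} = -33016 - \left(-44644\right) \frac{53}{1071647} = -33016 - - \frac{2366132}{1071647} = -33016 + \frac{2366132}{1071647} = - \frac{35379131220}{1071647}$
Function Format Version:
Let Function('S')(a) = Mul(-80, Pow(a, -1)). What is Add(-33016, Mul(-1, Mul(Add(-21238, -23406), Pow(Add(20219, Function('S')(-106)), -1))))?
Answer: Rational(-35379131220, 1071647) ≈ -33014.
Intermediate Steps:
Add(-33016, Mul(-1, Mul(Add(-21238, -23406), Pow(Add(20219, Function('S')(-106)), -1)))) = Add(-33016, Mul(-1, Mul(Add(-21238, -23406), Pow(Add(20219, Mul(-80, Pow(-106, -1))), -1)))) = Add(-33016, Mul(-1, Mul(-44644, Pow(Add(20219, Mul(-80, Rational(-1, 106))), -1)))) = Add(-33016, Mul(-1, Mul(-44644, Pow(Add(20219, Rational(40, 53)), -1)))) = Add(-33016, Mul(-1, Mul(-44644, Pow(Rational(1071647, 53), -1)))) = Add(-33016, Mul(-1, Mul(-44644, Rational(53, 1071647)))) = Add(-33016, Mul(-1, Rational(-2366132, 1071647))) = Add(-33016, Rational(2366132, 1071647)) = Rational(-35379131220, 1071647)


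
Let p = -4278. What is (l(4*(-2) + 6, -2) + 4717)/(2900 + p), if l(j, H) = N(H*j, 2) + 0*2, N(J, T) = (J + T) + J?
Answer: -4727/1378 ≈ -3.4303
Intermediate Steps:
N(J, T) = T + 2*J
l(j, H) = 2 + 2*H*j (l(j, H) = (2 + 2*(H*j)) + 0*2 = (2 + 2*H*j) + 0 = 2 + 2*H*j)
(l(4*(-2) + 6, -2) + 4717)/(2900 + p) = ((2 + 2*(-2)*(4*(-2) + 6)) + 4717)/(2900 - 4278) = ((2 + 2*(-2)*(-8 + 6)) + 4717)/(-1378) = ((2 + 2*(-2)*(-2)) + 4717)*(-1/1378) = ((2 + 8) + 4717)*(-1/1378) = (10 + 4717)*(-1/1378) = 4727*(-1/1378) = -4727/1378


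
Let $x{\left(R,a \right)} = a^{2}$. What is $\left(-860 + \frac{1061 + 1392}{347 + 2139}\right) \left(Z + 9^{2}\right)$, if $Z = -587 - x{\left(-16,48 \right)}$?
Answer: $\frac{272762485}{113} \approx 2.4138 \cdot 10^{6}$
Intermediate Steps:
$Z = -2891$ ($Z = -587 - 48^{2} = -587 - 2304 = -2891$)
$\left(-860 + \frac{1061 + 1392}{347 + 2139}\right) \left(Z + 9^{2}\right) = \left(-860 + \frac{1061 + 1392}{347 + 2139}\right) \left(-2891 + 9^{2}\right) = \left(-860 + \frac{2453}{2486}\right) \left(-2891 + 81\right) = \left(-860 + 2453 \cdot \frac{1}{2486}\right) \left(-2810\right) = \left(-860 + \frac{223}{226}\right) \left(-2810\right) = \left(- \frac{194137}{226}\right) \left(-2810\right) = \frac{272762485}{113}$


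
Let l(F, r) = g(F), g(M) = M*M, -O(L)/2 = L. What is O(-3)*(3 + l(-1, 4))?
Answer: 24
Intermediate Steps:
O(L) = -2*L
g(M) = M**2
l(F, r) = F**2
O(-3)*(3 + l(-1, 4)) = (-2*(-3))*(3 + (-1)**2) = 6*(3 + 1) = 6*4 = 24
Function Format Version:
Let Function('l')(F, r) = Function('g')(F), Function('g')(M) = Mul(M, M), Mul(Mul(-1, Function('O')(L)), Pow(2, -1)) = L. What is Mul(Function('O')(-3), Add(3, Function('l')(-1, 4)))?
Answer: 24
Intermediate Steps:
Function('O')(L) = Mul(-2, L)
Function('g')(M) = Pow(M, 2)
Function('l')(F, r) = Pow(F, 2)
Mul(Function('O')(-3), Add(3, Function('l')(-1, 4))) = Mul(Mul(-2, -3), Add(3, Pow(-1, 2))) = Mul(6, Add(3, 1)) = Mul(6, 4) = 24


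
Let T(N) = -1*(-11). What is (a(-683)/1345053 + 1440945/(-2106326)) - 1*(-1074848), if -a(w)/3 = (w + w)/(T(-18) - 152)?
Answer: 143123062413334033657/133156644948066 ≈ 1.0748e+6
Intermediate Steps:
T(N) = 11
a(w) = 2*w/47 (a(w) = -3*(w + w)/(11 - 152) = -3*2*w/(-141) = -3*2*w*(-1)/141 = -(-2)*w/47 = 2*w/47)
(a(-683)/1345053 + 1440945/(-2106326)) - 1*(-1074848) = (((2/47)*(-683))/1345053 + 1440945/(-2106326)) - 1*(-1074848) = (-1366/47*1/1345053 + 1440945*(-1/2106326)) + 1074848 = (-1366/63217491 - 1440945/2106326) + 1074848 = -91095804810311/133156644948066 + 1074848 = 143123062413334033657/133156644948066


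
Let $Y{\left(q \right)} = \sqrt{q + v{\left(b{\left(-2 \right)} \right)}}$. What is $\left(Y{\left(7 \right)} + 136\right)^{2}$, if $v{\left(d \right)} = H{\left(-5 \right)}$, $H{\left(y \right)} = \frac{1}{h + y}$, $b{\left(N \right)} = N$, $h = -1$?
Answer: $\frac{\left(816 + \sqrt{246}\right)^{2}}{36} \approx 19214.0$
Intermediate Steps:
$H{\left(y \right)} = \frac{1}{-1 + y}$
$v{\left(d \right)} = - \frac{1}{6}$ ($v{\left(d \right)} = \frac{1}{-1 - 5} = \frac{1}{-6} = - \frac{1}{6}$)
$Y{\left(q \right)} = \sqrt{- \frac{1}{6} + q}$ ($Y{\left(q \right)} = \sqrt{q - \frac{1}{6}} = \sqrt{- \frac{1}{6} + q}$)
$\left(Y{\left(7 \right)} + 136\right)^{2} = \left(\frac{\sqrt{-6 + 36 \cdot 7}}{6} + 136\right)^{2} = \left(\frac{\sqrt{-6 + 252}}{6} + 136\right)^{2} = \left(\frac{\sqrt{246}}{6} + 136\right)^{2} = \left(136 + \frac{\sqrt{246}}{6}\right)^{2}$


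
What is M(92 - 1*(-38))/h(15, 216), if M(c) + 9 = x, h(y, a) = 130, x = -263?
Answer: -136/65 ≈ -2.0923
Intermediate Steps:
M(c) = -272 (M(c) = -9 - 263 = -272)
M(92 - 1*(-38))/h(15, 216) = -272/130 = -272*1/130 = -136/65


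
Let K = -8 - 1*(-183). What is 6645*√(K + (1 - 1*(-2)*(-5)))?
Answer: 6645*√166 ≈ 85615.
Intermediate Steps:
K = 175 (K = -8 + 183 = 175)
6645*√(K + (1 - 1*(-2)*(-5))) = 6645*√(175 + (1 - 1*(-2)*(-5))) = 6645*√(175 + (1 + 2*(-5))) = 6645*√(175 + (1 - 10)) = 6645*√(175 - 9) = 6645*√166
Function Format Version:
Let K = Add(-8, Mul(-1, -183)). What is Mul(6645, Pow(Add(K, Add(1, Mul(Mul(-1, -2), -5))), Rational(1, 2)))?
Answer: Mul(6645, Pow(166, Rational(1, 2))) ≈ 85615.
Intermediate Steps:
K = 175 (K = Add(-8, 183) = 175)
Mul(6645, Pow(Add(K, Add(1, Mul(Mul(-1, -2), -5))), Rational(1, 2))) = Mul(6645, Pow(Add(175, Add(1, Mul(Mul(-1, -2), -5))), Rational(1, 2))) = Mul(6645, Pow(Add(175, Add(1, Mul(2, -5))), Rational(1, 2))) = Mul(6645, Pow(Add(175, Add(1, -10)), Rational(1, 2))) = Mul(6645, Pow(Add(175, -9), Rational(1, 2))) = Mul(6645, Pow(166, Rational(1, 2)))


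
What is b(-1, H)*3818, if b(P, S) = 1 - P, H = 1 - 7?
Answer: 7636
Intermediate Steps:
H = -6
b(-1, H)*3818 = (1 - 1*(-1))*3818 = (1 + 1)*3818 = 2*3818 = 7636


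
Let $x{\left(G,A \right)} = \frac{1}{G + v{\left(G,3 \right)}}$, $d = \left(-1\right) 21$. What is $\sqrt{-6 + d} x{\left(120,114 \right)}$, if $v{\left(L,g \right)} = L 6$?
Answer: $\frac{i \sqrt{3}}{280} \approx 0.0061859 i$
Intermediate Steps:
$v{\left(L,g \right)} = 6 L$
$d = -21$
$x{\left(G,A \right)} = \frac{1}{7 G}$ ($x{\left(G,A \right)} = \frac{1}{G + 6 G} = \frac{1}{7 G}$)
$\sqrt{-6 + d} x{\left(120,114 \right)} = \sqrt{-6 - 21} \frac{1}{7 \cdot 120} = \sqrt{-27} \cdot \frac{1}{7} \cdot \frac{1}{120} = 3 i \sqrt{3} \cdot \frac{1}{840} = \frac{i \sqrt{3}}{280}$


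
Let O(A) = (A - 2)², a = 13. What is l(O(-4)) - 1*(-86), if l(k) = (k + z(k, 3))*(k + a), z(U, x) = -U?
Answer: 86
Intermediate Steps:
O(A) = (-2 + A)²
l(k) = 0 (l(k) = (k - k)*(k + 13) = 0*(13 + k) = 0)
l(O(-4)) - 1*(-86) = 0 - 1*(-86) = 0 + 86 = 86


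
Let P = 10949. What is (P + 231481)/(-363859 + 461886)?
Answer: 242430/98027 ≈ 2.4731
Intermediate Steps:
(P + 231481)/(-363859 + 461886) = (10949 + 231481)/(-363859 + 461886) = 242430/98027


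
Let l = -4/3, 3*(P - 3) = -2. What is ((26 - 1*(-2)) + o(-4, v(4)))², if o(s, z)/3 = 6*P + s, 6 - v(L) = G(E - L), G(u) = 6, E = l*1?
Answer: 3364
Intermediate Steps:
P = 7/3 (P = 3 + (⅓)*(-2) = 3 - ⅔ = 7/3 ≈ 2.3333)
l = -4/3 (l = -4*⅓ = -4/3 ≈ -1.3333)
E = -4/3 (E = -4/3*1 = -4/3 ≈ -1.3333)
v(L) = 0 (v(L) = 6 - 1*6 = 6 - 6 = 0)
o(s, z) = 42 + 3*s (o(s, z) = 3*(6*(7/3) + s) = 3*(14 + s) = 42 + 3*s)
((26 - 1*(-2)) + o(-4, v(4)))² = ((26 - 1*(-2)) + (42 + 3*(-4)))² = ((26 + 2) + (42 - 12))² = (28 + 30)² = 58² = 3364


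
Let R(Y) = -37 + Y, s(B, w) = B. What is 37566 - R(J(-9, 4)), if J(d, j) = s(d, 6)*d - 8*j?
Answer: 37554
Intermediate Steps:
J(d, j) = d**2 - 8*j (J(d, j) = d*d - 8*j = d**2 - 8*j)
37566 - R(J(-9, 4)) = 37566 - (-37 + ((-9)**2 - 8*4)) = 37566 - (-37 + (81 - 32)) = 37566 - (-37 + 49) = 37566 - 1*12 = 37566 - 12 = 37554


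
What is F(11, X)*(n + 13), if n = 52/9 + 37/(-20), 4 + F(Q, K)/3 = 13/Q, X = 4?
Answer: -8587/60 ≈ -143.12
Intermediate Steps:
F(Q, K) = -12 + 39/Q (F(Q, K) = -12 + 3*(13/Q) = -12 + 39/Q)
n = 707/180 (n = 52*(1/9) + 37*(-1/20) = 52/9 - 37/20 = 707/180 ≈ 3.9278)
F(11, X)*(n + 13) = (-12 + 39/11)*(707/180 + 13) = (-12 + 39*(1/11))*(3047/180) = (-12 + 39/11)*(3047/180) = -93/11*3047/180 = -8587/60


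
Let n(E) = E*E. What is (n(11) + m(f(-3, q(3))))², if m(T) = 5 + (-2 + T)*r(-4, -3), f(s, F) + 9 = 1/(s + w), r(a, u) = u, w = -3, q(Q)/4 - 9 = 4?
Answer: 101761/4 ≈ 25440.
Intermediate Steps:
q(Q) = 52 (q(Q) = 36 + 4*4 = 36 + 16 = 52)
n(E) = E²
f(s, F) = -9 + 1/(-3 + s) (f(s, F) = -9 + 1/(s - 3) = -9 + 1/(-3 + s))
m(T) = 11 - 3*T (m(T) = 5 + (-2 + T)*(-3) = 5 + (6 - 3*T) = 11 - 3*T)
(n(11) + m(f(-3, q(3))))² = (11² + (11 - 3*(28 - 9*(-3))/(-3 - 3)))² = (121 + (11 - 3*(28 + 27)/(-6)))² = (121 + (11 - (-1)*55/2))² = (121 + (11 - 3*(-55/6)))² = (121 + (11 + 55/2))² = (121 + 77/2)² = (319/2)² = 101761/4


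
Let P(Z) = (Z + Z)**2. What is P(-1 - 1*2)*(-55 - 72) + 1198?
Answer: -3374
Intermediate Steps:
P(Z) = 4*Z**2 (P(Z) = (2*Z)**2 = 4*Z**2)
P(-1 - 1*2)*(-55 - 72) + 1198 = (4*(-1 - 1*2)**2)*(-55 - 72) + 1198 = (4*(-1 - 2)**2)*(-127) + 1198 = (4*(-3)**2)*(-127) + 1198 = (4*9)*(-127) + 1198 = 36*(-127) + 1198 = -4572 + 1198 = -3374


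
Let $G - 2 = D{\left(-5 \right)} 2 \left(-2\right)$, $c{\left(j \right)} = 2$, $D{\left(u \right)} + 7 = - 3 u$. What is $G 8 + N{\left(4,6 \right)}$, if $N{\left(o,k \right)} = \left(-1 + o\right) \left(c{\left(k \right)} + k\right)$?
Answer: $-216$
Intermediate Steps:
$D{\left(u \right)} = -7 - 3 u$
$N{\left(o,k \right)} = \left(-1 + o\right) \left(2 + k\right)$
$G = -30$ ($G = 2 + \left(-7 - -15\right) 2 \left(-2\right) = 2 + \left(-7 + 15\right) 2 \left(-2\right) = 2 + 8 \cdot 2 \left(-2\right) = 2 + 16 \left(-2\right) = 2 - 32 = -30$)
$G 8 + N{\left(4,6 \right)} = \left(-30\right) 8 + \left(-2 - 6 + 2 \cdot 4 + 6 \cdot 4\right) = -240 + \left(-2 - 6 + 8 + 24\right) = -240 + 24 = -216$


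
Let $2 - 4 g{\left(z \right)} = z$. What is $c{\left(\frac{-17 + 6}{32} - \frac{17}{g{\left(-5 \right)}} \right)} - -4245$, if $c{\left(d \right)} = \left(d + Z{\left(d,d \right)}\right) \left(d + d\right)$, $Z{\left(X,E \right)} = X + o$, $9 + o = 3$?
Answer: $\frac{59839305}{12544} \approx 4770.4$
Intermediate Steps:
$o = -6$ ($o = -9 + 3 = -6$)
$g{\left(z \right)} = \frac{1}{2} - \frac{z}{4}$
$Z{\left(X,E \right)} = -6 + X$ ($Z{\left(X,E \right)} = X - 6 = -6 + X$)
$c{\left(d \right)} = 2 d \left(-6 + 2 d\right)$ ($c{\left(d \right)} = \left(d + \left(-6 + d\right)\right) \left(d + d\right) = \left(-6 + 2 d\right) 2 d = 2 d \left(-6 + 2 d\right)$)
$c{\left(\frac{-17 + 6}{32} - \frac{17}{g{\left(-5 \right)}} \right)} - -4245 = 4 \left(\frac{-17 + 6}{32} - \frac{17}{\frac{1}{2} - - \frac{5}{4}}\right) \left(-3 + \left(\frac{-17 + 6}{32} - \frac{17}{\frac{1}{2} - - \frac{5}{4}}\right)\right) - -4245 = 4 \left(\left(-11\right) \frac{1}{32} - \frac{17}{\frac{1}{2} + \frac{5}{4}}\right) \left(-3 - \left(\frac{11}{32} + \frac{17}{\frac{1}{2} + \frac{5}{4}}\right)\right) + 4245 = 4 \left(- \frac{11}{32} - \frac{17}{\frac{7}{4}}\right) \left(-3 - \left(\frac{11}{32} + \frac{17}{\frac{7}{4}}\right)\right) + 4245 = 4 \left(- \frac{11}{32} - \frac{68}{7}\right) \left(-3 - \frac{2253}{224}\right) + 4245 = 4 \left(- \frac{2253}{224}\right) \left(-3 - \frac{2253}{224}\right) + 4245 = 4 \left(- \frac{2253}{224}\right) \left(- \frac{2925}{224}\right) + 4245 = \frac{6590025}{12544} + 4245 = \frac{59839305}{12544}$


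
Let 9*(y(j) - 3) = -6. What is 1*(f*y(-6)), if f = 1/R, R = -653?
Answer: -7/1959 ≈ -0.0035733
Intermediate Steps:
f = -1/653 (f = 1/(-653) = -1/653 ≈ -0.0015314)
y(j) = 7/3 (y(j) = 3 + (⅑)*(-6) = 3 - ⅔ = 7/3)
1*(f*y(-6)) = 1*(-1/653*7/3) = 1*(-7/1959) = -7/1959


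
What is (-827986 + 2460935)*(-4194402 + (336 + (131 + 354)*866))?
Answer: -6162840971144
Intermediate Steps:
(-827986 + 2460935)*(-4194402 + (336 + (131 + 354)*866)) = 1632949*(-4194402 + (336 + 485*866)) = 1632949*(-4194402 + (336 + 420010)) = 1632949*(-4194402 + 420346) = 1632949*(-3774056) = -6162840971144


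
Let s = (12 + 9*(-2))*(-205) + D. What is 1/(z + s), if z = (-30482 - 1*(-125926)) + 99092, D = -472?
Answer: 1/195294 ≈ 5.1205e-6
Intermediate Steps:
s = 758 (s = (12 + 9*(-2))*(-205) - 472 = (12 - 18)*(-205) - 472 = -6*(-205) - 472 = 1230 - 472 = 758)
z = 194536 (z = (-30482 + 125926) + 99092 = 95444 + 99092 = 194536)
1/(z + s) = 1/(194536 + 758) = 1/195294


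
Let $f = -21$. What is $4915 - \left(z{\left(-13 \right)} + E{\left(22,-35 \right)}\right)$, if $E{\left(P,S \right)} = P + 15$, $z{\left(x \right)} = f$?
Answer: $4899$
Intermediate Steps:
$z{\left(x \right)} = -21$
$E{\left(P,S \right)} = 15 + P$
$4915 - \left(z{\left(-13 \right)} + E{\left(22,-35 \right)}\right) = 4915 - \left(-21 + \left(15 + 22\right)\right) = 4915 - \left(-21 + 37\right) = 4915 - 16 = 4899$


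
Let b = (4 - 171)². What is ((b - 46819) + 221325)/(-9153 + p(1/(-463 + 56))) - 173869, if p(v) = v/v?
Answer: -1591451483/9152 ≈ -1.7389e+5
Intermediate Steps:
b = 27889 (b = (-167)² = 27889)
p(v) = 1
((b - 46819) + 221325)/(-9153 + p(1/(-463 + 56))) - 173869 = ((27889 - 46819) + 221325)/(-9153 + 1) - 173869 = (-18930 + 221325)/(-9152) - 173869 = 202395*(-1/9152) - 173869 = -202395/9152 - 173869 = -1591451483/9152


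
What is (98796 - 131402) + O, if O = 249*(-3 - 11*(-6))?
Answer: -16919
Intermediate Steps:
O = 15687 (O = 249*(-3 + 66) = 249*63 = 15687)
(98796 - 131402) + O = (98796 - 131402) + 15687 = -32606 + 15687 = -16919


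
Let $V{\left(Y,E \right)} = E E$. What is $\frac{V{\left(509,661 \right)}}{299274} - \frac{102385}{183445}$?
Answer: $\frac{9901960871}{10980063786} \approx 0.90181$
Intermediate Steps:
$V{\left(Y,E \right)} = E^{2}$
$\frac{V{\left(509,661 \right)}}{299274} - \frac{102385}{183445} = \frac{661^{2}}{299274} - \frac{102385}{183445} = 436921 \cdot \frac{1}{299274} - \frac{20477}{36689} = \frac{436921}{299274} - \frac{20477}{36689} = \frac{9901960871}{10980063786}$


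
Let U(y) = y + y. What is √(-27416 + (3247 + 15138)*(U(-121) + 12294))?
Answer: 2*√55387151 ≈ 14885.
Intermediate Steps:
U(y) = 2*y
√(-27416 + (3247 + 15138)*(U(-121) + 12294)) = √(-27416 + (3247 + 15138)*(2*(-121) + 12294)) = √(-27416 + 18385*(-242 + 12294)) = √(-27416 + 18385*12052) = √(-27416 + 221576020) = √221548604 = 2*√55387151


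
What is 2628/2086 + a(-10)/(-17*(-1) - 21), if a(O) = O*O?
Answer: -24761/1043 ≈ -23.740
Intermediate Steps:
a(O) = O²
2628/2086 + a(-10)/(-17*(-1) - 21) = 2628/2086 + (-10)²/(-17*(-1) - 21) = 2628*(1/2086) + 100/(17 - 21) = 1314/1043 + 100/(-4) = 1314/1043 + 100*(-¼) = 1314/1043 - 25 = -24761/1043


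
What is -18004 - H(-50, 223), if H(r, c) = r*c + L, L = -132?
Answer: -6722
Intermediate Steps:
H(r, c) = -132 + c*r (H(r, c) = r*c - 132 = c*r - 132 = -132 + c*r)
-18004 - H(-50, 223) = -18004 - (-132 + 223*(-50)) = -18004 - (-132 - 11150) = -18004 - 1*(-11282) = -18004 + 11282 = -6722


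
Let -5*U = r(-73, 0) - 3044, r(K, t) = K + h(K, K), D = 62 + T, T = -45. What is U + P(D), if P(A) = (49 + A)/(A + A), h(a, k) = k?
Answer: 10879/17 ≈ 639.94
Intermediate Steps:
D = 17 (D = 62 - 45 = 17)
P(A) = (49 + A)/(2*A) (P(A) = (49 + A)/((2*A)) = (49 + A)*(1/(2*A)) = (49 + A)/(2*A))
r(K, t) = 2*K (r(K, t) = K + K = 2*K)
U = 638 (U = -(2*(-73) - 3044)/5 = -(-146 - 3044)/5 = -⅕*(-3190) = 638)
U + P(D) = 638 + (½)*(49 + 17)/17 = 638 + (½)*(1/17)*66 = 638 + 33/17 = 10879/17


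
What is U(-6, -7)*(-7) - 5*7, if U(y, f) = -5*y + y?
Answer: -203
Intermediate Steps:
U(y, f) = -4*y
U(-6, -7)*(-7) - 5*7 = -4*(-6)*(-7) - 5*7 = 24*(-7) - 35 = -168 - 35 = -203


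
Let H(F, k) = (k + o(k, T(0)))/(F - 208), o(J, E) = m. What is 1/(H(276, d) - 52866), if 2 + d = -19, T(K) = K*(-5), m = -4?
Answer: -68/3594913 ≈ -1.8916e-5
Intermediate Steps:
T(K) = -5*K
d = -21 (d = -2 - 19 = -21)
o(J, E) = -4
H(F, k) = (-4 + k)/(-208 + F) (H(F, k) = (k - 4)/(F - 208) = (-4 + k)/(-208 + F))
1/(H(276, d) - 52866) = 1/((-4 - 21)/(-208 + 276) - 52866) = 1/(-25/68 - 52866) = 1/(-3594913/68) = -68/3594913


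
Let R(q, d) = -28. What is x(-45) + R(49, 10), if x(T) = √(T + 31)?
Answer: -28 + I*√14 ≈ -28.0 + 3.7417*I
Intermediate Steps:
x(T) = √(31 + T)
x(-45) + R(49, 10) = √(31 - 45) - 28 = √(-14) - 28 = I*√14 - 28 = -28 + I*√14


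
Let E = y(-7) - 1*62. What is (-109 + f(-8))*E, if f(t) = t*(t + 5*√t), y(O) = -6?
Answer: 3060 + 5440*I*√2 ≈ 3060.0 + 7693.3*I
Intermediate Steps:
E = -68 (E = -6 - 1*62 = -6 - 62 = -68)
(-109 + f(-8))*E = (-109 + ((-8)² + 5*(-8)^(3/2)))*(-68) = (-109 + (64 + 5*(-16*I*√2)))*(-68) = (-109 + (64 - 80*I*√2))*(-68) = (-45 - 80*I*√2)*(-68) = 3060 + 5440*I*√2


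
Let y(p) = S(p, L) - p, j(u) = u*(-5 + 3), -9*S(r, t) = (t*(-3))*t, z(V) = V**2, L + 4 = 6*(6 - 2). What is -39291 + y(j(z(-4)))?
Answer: -117377/3 ≈ -39126.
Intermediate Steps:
L = 20 (L = -4 + 6*(6 - 2) = -4 + 6*4 = -4 + 24 = 20)
S(r, t) = t**2/3 (S(r, t) = -t*(-3)*t/9 = -(-3*t)*t/9 = -(-1)*t**2/3 = t**2/3)
j(u) = -2*u (j(u) = u*(-2) = -2*u)
y(p) = 400/3 - p (y(p) = (1/3)*20**2 - p = (1/3)*400 - p = 400/3 - p)
-39291 + y(j(z(-4))) = -39291 + (400/3 - (-2)*(-4)**2) = -39291 + (400/3 - (-2)*16) = -39291 + (400/3 - 1*(-32)) = -39291 + (400/3 + 32) = -39291 + 496/3 = -117377/3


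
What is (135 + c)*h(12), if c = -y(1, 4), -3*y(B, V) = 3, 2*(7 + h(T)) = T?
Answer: -136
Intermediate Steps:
h(T) = -7 + T/2
y(B, V) = -1 (y(B, V) = -1/3*3 = -1)
c = 1 (c = -1*(-1) = 1)
(135 + c)*h(12) = (135 + 1)*(-7 + (1/2)*12) = 136*(-7 + 6) = 136*(-1) = -136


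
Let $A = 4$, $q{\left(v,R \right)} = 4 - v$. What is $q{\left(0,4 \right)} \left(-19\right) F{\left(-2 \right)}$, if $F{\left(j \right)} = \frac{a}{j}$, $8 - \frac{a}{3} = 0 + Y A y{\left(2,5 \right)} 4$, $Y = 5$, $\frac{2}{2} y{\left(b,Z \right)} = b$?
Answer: $-17328$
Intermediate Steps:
$y{\left(b,Z \right)} = b$
$a = -456$ ($a = 24 - 3 \left(0 + 5 \cdot 4 \cdot 2 \cdot 4\right) = 24 - 3 \left(0 + 5 \cdot 8 \cdot 4\right) = 24 - 3 \left(0 + 5 \cdot 32\right) = 24 - 3 \left(0 + 160\right) = 24 - 480 = -456$)
$F{\left(j \right)} = - \frac{456}{j}$
$q{\left(0,4 \right)} \left(-19\right) F{\left(-2 \right)} = \left(4 - 0\right) \left(-19\right) \left(- \frac{456}{-2}\right) = \left(4 + 0\right) \left(-19\right) \left(\left(-456\right) \left(- \frac{1}{2}\right)\right) = 4 \left(-19\right) 228 = \left(-76\right) 228 = -17328$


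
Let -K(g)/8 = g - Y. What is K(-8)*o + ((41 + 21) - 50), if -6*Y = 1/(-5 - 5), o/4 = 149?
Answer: 573532/15 ≈ 38235.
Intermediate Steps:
o = 596 (o = 4*149 = 596)
Y = 1/60 (Y = -1/(6*(-5 - 5)) = -⅙/(-10) = -⅙*(-⅒) = 1/60 ≈ 0.016667)
K(g) = 2/15 - 8*g (K(g) = -8*(g - 1*1/60) = -8*(g - 1/60) = -8*(-1/60 + g) = 2/15 - 8*g)
K(-8)*o + ((41 + 21) - 50) = (2/15 - 8*(-8))*596 + ((41 + 21) - 50) = (2/15 + 64)*596 + (62 - 50) = (962/15)*596 + 12 = 573352/15 + 12 = 573532/15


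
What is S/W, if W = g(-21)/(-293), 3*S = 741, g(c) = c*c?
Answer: -72371/441 ≈ -164.11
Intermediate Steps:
g(c) = c**2
S = 247 (S = (1/3)*741 = 247)
W = -441/293 (W = (-21)**2/(-293) = 441*(-1/293) = -441/293 ≈ -1.5051)
S/W = 247/(-441/293) = 247*(-293/441) = -72371/441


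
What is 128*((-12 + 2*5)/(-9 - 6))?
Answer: 256/15 ≈ 17.067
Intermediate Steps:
128*((-12 + 2*5)/(-9 - 6)) = 128*((-12 + 10)/(-15)) = 128*(-1/15*(-2)) = 128*(2/15) = 256/15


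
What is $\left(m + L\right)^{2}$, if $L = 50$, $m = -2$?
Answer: $2304$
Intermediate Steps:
$\left(m + L\right)^{2} = \left(-2 + 50\right)^{2} = 48^{2} = 2304$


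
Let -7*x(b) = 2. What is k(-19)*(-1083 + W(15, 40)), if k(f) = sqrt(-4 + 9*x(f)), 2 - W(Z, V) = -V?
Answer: -1041*I*sqrt(322)/7 ≈ -2668.6*I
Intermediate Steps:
W(Z, V) = 2 + V (W(Z, V) = 2 - (-1)*V = 2 + V)
x(b) = -2/7 (x(b) = -1/7*2 = -2/7)
k(f) = I*sqrt(322)/7 (k(f) = sqrt(-4 + 9*(-2/7)) = sqrt(-4 - 18/7) = sqrt(-46/7) = I*sqrt(322)/7)
k(-19)*(-1083 + W(15, 40)) = (I*sqrt(322)/7)*(-1083 + (2 + 40)) = (I*sqrt(322)/7)*(-1083 + 42) = (I*sqrt(322)/7)*(-1041) = -1041*I*sqrt(322)/7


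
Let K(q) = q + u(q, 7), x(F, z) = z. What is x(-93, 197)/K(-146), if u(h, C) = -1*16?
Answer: -197/162 ≈ -1.2160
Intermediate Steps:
u(h, C) = -16
K(q) = -16 + q (K(q) = q - 16 = -16 + q)
x(-93, 197)/K(-146) = 197/(-16 - 146) = 197/(-162) = 197*(-1/162) = -197/162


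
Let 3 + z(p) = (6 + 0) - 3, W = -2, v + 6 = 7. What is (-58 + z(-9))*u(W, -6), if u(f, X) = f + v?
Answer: 58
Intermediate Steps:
v = 1 (v = -6 + 7 = 1)
u(f, X) = 1 + f (u(f, X) = f + 1 = 1 + f)
z(p) = 0 (z(p) = -3 + ((6 + 0) - 3) = -3 + (6 - 3) = -3 + 3 = 0)
(-58 + z(-9))*u(W, -6) = (-58 + 0)*(1 - 2) = -58*(-1) = 58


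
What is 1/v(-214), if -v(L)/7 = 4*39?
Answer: -1/1092 ≈ -0.00091575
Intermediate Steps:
v(L) = -1092 (v(L) = -28*39 = -7*156 = -1092)
1/v(-214) = 1/(-1092) = -1/1092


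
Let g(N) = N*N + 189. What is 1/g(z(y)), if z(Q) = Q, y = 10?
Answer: 1/289 ≈ 0.0034602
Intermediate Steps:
g(N) = 189 + N² (g(N) = N² + 189 = 189 + N²)
1/g(z(y)) = 1/(189 + 10²) = 1/(189 + 100) = 1/289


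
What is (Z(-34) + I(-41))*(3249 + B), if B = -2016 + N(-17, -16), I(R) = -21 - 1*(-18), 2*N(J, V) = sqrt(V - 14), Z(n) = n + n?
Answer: -87543 - 71*I*sqrt(30)/2 ≈ -87543.0 - 194.44*I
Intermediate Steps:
Z(n) = 2*n
N(J, V) = sqrt(-14 + V)/2 (N(J, V) = sqrt(V - 14)/2 = sqrt(-14 + V)/2)
I(R) = -3 (I(R) = -21 + 18 = -3)
B = -2016 + I*sqrt(30)/2 (B = -2016 + sqrt(-14 - 16)/2 = -2016 + sqrt(-30)/2 = -2016 + (I*sqrt(30))/2 = -2016 + I*sqrt(30)/2 ≈ -2016.0 + 2.7386*I)
(Z(-34) + I(-41))*(3249 + B) = (2*(-34) - 3)*(3249 + (-2016 + I*sqrt(30)/2)) = (-68 - 3)*(1233 + I*sqrt(30)/2) = -71*(1233 + I*sqrt(30)/2) = -87543 - 71*I*sqrt(30)/2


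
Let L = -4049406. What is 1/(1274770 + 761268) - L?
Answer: 8244744493429/2036038 ≈ 4.0494e+6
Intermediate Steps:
1/(1274770 + 761268) - L = 1/(1274770 + 761268) - 1*(-4049406) = 1/2036038 + 4049406 = 8244744493429/2036038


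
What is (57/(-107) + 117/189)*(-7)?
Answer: -194/321 ≈ -0.60436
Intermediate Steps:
(57/(-107) + 117/189)*(-7) = (57*(-1/107) + 117*(1/189))*(-7) = (-57/107 + 13/21)*(-7) = (194/2247)*(-7) = -194/321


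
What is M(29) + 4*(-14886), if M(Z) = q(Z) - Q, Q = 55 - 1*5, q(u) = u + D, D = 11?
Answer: -59554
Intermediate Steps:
q(u) = 11 + u (q(u) = u + 11 = 11 + u)
Q = 50 (Q = 55 - 5 = 50)
M(Z) = -39 + Z (M(Z) = (11 + Z) - 1*50 = (11 + Z) - 50 = -39 + Z)
M(29) + 4*(-14886) = (-39 + 29) + 4*(-14886) = -10 - 59544 = -59554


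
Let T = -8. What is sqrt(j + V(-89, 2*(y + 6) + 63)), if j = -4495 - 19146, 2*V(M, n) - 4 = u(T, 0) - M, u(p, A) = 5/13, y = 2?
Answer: I*sqrt(3987438)/13 ≈ 153.6*I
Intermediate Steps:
u(p, A) = 5/13 (u(p, A) = 5*(1/13) = 5/13)
V(M, n) = 57/26 - M/2 (V(M, n) = 2 + (5/13 - M)/2 = 2 + (5/26 - M/2) = 57/26 - M/2)
j = -23641
sqrt(j + V(-89, 2*(y + 6) + 63)) = sqrt(-23641 + (57/26 - 1/2*(-89))) = sqrt(-23641 + (57/26 + 89/2)) = sqrt(-23641 + 607/13) = sqrt(-306726/13) = I*sqrt(3987438)/13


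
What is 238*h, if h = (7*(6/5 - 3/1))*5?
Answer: -14994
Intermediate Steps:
h = -63 (h = (7*(6*(⅕) - 3*1))*5 = (7*(6/5 - 3))*5 = (7*(-9/5))*5 = -63/5*5 = -63)
238*h = 238*(-63) = -14994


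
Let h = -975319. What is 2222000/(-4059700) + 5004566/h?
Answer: -224841954082/39595025443 ≈ -5.6785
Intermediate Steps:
2222000/(-4059700) + 5004566/h = 2222000/(-4059700) + 5004566/(-975319) = 2222000*(-1/4059700) + 5004566*(-1/975319) = -22220/40597 - 5004566/975319 = -224841954082/39595025443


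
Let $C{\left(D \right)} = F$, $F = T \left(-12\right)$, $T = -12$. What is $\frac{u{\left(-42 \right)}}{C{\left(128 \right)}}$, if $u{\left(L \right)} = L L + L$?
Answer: $\frac{287}{24} \approx 11.958$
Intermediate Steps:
$u{\left(L \right)} = L + L^{2}$ ($u{\left(L \right)} = L^{2} + L = L + L^{2}$)
$F = 144$ ($F = \left(-12\right) \left(-12\right) = 144$)
$C{\left(D \right)} = 144$
$\frac{u{\left(-42 \right)}}{C{\left(128 \right)}} = \frac{\left(-42\right) \left(1 - 42\right)}{144} = \left(-42\right) \left(-41\right) \frac{1}{144} = 1722 \cdot \frac{1}{144} = \frac{287}{24}$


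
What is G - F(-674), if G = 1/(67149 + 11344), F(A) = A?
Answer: 52904283/78493 ≈ 674.00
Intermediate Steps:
G = 1/78493 ≈ 1.2740e-5
G - F(-674) = 1/78493 - 1*(-674) = 1/78493 + 674 = 52904283/78493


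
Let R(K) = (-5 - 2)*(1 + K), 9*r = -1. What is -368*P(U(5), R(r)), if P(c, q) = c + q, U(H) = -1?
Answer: 23920/9 ≈ 2657.8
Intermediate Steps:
r = -⅑ (r = (⅑)*(-1) = -⅑ ≈ -0.11111)
R(K) = -7 - 7*K (R(K) = -7*(1 + K) = -7 - 7*K)
-368*P(U(5), R(r)) = -368*(-1 + (-7 - 7*(-⅑))) = -368*(-1 + (-7 + 7/9)) = -368*(-1 - 56/9) = -368*(-65/9) = 23920/9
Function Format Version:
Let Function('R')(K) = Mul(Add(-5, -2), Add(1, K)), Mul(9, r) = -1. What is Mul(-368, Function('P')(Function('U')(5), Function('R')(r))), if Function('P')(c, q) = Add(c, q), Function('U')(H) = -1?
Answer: Rational(23920, 9) ≈ 2657.8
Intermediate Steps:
r = Rational(-1, 9) (r = Mul(Rational(1, 9), -1) = Rational(-1, 9) ≈ -0.11111)
Function('R')(K) = Add(-7, Mul(-7, K)) (Function('R')(K) = Mul(-7, Add(1, K)) = Add(-7, Mul(-7, K)))
Mul(-368, Function('P')(Function('U')(5), Function('R')(r))) = Mul(-368, Add(-1, Add(-7, Mul(-7, Rational(-1, 9))))) = Mul(-368, Add(-1, Add(-7, Rational(7, 9)))) = Mul(-368, Add(-1, Rational(-56, 9))) = Mul(-368, Rational(-65, 9)) = Rational(23920, 9)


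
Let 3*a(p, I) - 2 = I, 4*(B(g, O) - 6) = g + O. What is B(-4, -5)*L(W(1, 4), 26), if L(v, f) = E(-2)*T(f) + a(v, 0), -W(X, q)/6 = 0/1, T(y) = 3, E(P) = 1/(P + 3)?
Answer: 55/4 ≈ 13.750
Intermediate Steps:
E(P) = 1/(3 + P)
B(g, O) = 6 + O/4 + g/4 (B(g, O) = 6 + (g + O)/4 = 6 + (O + g)/4 = 6 + (O/4 + g/4) = 6 + O/4 + g/4)
W(X, q) = 0 (W(X, q) = -0/1 = -0 = -6*0 = 0)
a(p, I) = ⅔ + I/3
L(v, f) = 11/3 (L(v, f) = 3/(3 - 2) + (⅔ + (⅓)*0) = 3/1 + (⅔ + 0) = 1*3 + ⅔ = 3 + ⅔ = 11/3)
B(-4, -5)*L(W(1, 4), 26) = (6 + (¼)*(-5) + (¼)*(-4))*(11/3) = (6 - 5/4 - 1)*(11/3) = (15/4)*(11/3) = 55/4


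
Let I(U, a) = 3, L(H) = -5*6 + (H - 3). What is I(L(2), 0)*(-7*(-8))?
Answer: 168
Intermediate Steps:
L(H) = -33 + H (L(H) = -30 + (-3 + H) = -33 + H)
I(L(2), 0)*(-7*(-8)) = 3*(-7*(-8)) = 3*56 = 168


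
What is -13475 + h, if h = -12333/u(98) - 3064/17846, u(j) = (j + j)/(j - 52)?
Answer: -14314507043/874454 ≈ -16370.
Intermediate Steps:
u(j) = 2*j/(-52 + j) (u(j) = (2*j)/(-52 + j) = 2*j/(-52 + j))
h = -2531239393/874454 (h = -12333/(2*98/(-52 + 98)) - 3064/17846 = -12333/(2*98/46) - 3064*1/17846 = -12333/(2*98*(1/46)) - 1532/8923 = -12333/98/23 - 1532/8923 = -12333*23/98 - 1532/8923 = -283659/98 - 1532/8923 = -2531239393/874454 ≈ -2894.7)
-13475 + h = -13475 - 2531239393/874454 = -14314507043/874454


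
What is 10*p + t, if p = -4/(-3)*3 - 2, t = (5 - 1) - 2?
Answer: 22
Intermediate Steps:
t = 2 (t = 4 - 2 = 2)
p = 2 (p = -4*(-1/3)*3 - 2 = (4/3)*3 - 2 = 4 - 2 = 2)
10*p + t = 10*2 + 2 = 20 + 2 = 22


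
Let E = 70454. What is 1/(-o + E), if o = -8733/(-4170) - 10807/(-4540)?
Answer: 631060/44457877473 ≈ 1.4195e-5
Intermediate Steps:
o = 2823767/631060 (o = -8733*(-1/4170) - 10807*(-1/4540) = 2911/1390 + 10807/4540 = 2823767/631060 ≈ 4.4746)
1/(-o + E) = 1/(-1*2823767/631060 + 70454) = 1/(-2823767/631060 + 70454) = 1/(44457877473/631060) = 631060/44457877473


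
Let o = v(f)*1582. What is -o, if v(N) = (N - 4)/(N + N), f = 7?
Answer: -339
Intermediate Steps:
v(N) = (-4 + N)/(2*N) (v(N) = (-4 + N)/((2*N)) = (-4 + N)*(1/(2*N)) = (-4 + N)/(2*N))
o = 339 (o = ((1/2)*(-4 + 7)/7)*1582 = ((1/2)*(1/7)*3)*1582 = (3/14)*1582 = 339)
-o = -1*339 = -339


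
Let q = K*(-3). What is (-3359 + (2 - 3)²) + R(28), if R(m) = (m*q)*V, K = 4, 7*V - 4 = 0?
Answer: -3550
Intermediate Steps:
V = 4/7 (V = 4/7 + (⅐)*0 = 4/7 + 0 = 4/7 ≈ 0.57143)
q = -12 (q = 4*(-3) = -12)
R(m) = -48*m/7 (R(m) = (m*(-12))*(4/7) = -12*m*(4/7) = -48*m/7)
(-3359 + (2 - 3)²) + R(28) = (-3359 + (2 - 3)²) - 48/7*28 = (-3359 + (-1)²) - 192 = (-3359 + 1) - 192 = -3358 - 192 = -3550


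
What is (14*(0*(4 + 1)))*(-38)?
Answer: 0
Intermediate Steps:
(14*(0*(4 + 1)))*(-38) = (14*(0*5))*(-38) = (14*0)*(-38) = 0*(-38) = 0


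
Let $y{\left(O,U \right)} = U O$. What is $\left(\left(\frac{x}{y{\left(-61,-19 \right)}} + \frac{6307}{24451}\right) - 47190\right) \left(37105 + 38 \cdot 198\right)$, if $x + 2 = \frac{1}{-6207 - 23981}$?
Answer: $- \frac{257383758213772713861}{122212706756} \approx -2.106 \cdot 10^{9}$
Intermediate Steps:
$y{\left(O,U \right)} = O U$
$x = - \frac{60377}{30188}$ ($x = -2 + \frac{1}{-6207 - 23981} = -2 + \frac{1}{-30188} = -2 - \frac{1}{30188} = - \frac{60377}{30188} \approx -2.0$)
$\left(\left(\frac{x}{y{\left(-61,-19 \right)}} + \frac{6307}{24451}\right) - 47190\right) \left(37105 + 38 \cdot 198\right) = \left(\left(- \frac{60377}{30188 \left(\left(-61\right) \left(-19\right)\right)} + \frac{6307}{24451}\right) - 47190\right) \left(37105 + 38 \cdot 198\right) = \left(\left(- \frac{60377}{30188 \cdot 1159} + 6307 \cdot \frac{1}{24451}\right) - 47190\right) \left(37105 + 7524\right) = \left(\left(\left(- \frac{60377}{30188}\right) \frac{1}{1159} + \frac{901}{3493}\right) - 47190\right) 44629 = \left(\left(- \frac{60377}{34987892} + \frac{901}{3493}\right) - 47190\right) 44629 = \left(\frac{31313193831}{122212706756} - 47190\right) 44629 = \left(- \frac{5767186318621809}{122212706756}\right) 44629 = - \frac{257383758213772713861}{122212706756}$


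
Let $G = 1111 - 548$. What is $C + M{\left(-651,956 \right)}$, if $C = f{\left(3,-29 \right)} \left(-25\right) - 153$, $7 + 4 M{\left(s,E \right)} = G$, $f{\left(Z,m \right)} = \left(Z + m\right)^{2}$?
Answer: $-16914$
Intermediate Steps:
$G = 563$ ($G = 1111 - 548 = 563$)
$M{\left(s,E \right)} = 139$ ($M{\left(s,E \right)} = - \frac{7}{4} + \frac{1}{4} \cdot 563 = - \frac{7}{4} + \frac{563}{4} = 139$)
$C = -17053$ ($C = \left(3 - 29\right)^{2} \left(-25\right) - 153 = \left(-26\right)^{2} \left(-25\right) - 153 = 676 \left(-25\right) - 153 = -16900 - 153 = -17053$)
$C + M{\left(-651,956 \right)} = -17053 + 139 = -16914$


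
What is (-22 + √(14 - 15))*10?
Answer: -220 + 10*I ≈ -220.0 + 10.0*I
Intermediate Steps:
(-22 + √(14 - 15))*10 = (-22 + √(-1))*10 = (-22 + I)*10 = -220 + 10*I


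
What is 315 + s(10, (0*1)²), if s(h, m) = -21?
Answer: 294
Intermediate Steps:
315 + s(10, (0*1)²) = 315 - 21 = 294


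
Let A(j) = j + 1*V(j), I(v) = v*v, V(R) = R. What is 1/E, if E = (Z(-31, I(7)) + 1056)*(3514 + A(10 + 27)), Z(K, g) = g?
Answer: 1/3964740 ≈ 2.5222e-7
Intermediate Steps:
I(v) = v²
A(j) = 2*j (A(j) = j + 1*j = j + j = 2*j)
E = 3964740 (E = (7² + 1056)*(3514 + 2*(10 + 27)) = (49 + 1056)*(3514 + 2*37) = 1105*(3514 + 74) = 1105*3588 = 3964740)
1/E = 1/3964740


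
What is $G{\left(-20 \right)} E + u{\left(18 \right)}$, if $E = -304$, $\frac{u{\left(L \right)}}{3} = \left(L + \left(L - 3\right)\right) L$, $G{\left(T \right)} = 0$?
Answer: $1782$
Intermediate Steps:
$u{\left(L \right)} = 3 L \left(-3 + 2 L\right)$ ($u{\left(L \right)} = 3 \left(L + \left(L - 3\right)\right) L = 3 \left(L + \left(-3 + L\right)\right) L = 3 \left(-3 + 2 L\right) L = 3 L \left(-3 + 2 L\right)$)
$G{\left(-20 \right)} E + u{\left(18 \right)} = 0 \left(-304\right) + 3 \cdot 18 \left(-3 + 2 \cdot 18\right) = 0 + 3 \cdot 18 \left(-3 + 36\right) = 0 + 3 \cdot 18 \cdot 33 = 0 + 1782 = 1782$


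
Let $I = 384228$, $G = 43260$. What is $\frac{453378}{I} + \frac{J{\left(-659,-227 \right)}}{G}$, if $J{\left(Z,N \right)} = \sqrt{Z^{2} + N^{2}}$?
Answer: $\frac{75563}{64038} + \frac{\sqrt{485810}}{43260} \approx 1.1961$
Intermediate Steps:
$J{\left(Z,N \right)} = \sqrt{N^{2} + Z^{2}}$
$\frac{453378}{I} + \frac{J{\left(-659,-227 \right)}}{G} = \frac{453378}{384228} + \frac{\sqrt{\left(-227\right)^{2} + \left(-659\right)^{2}}}{43260} = 453378 \cdot \frac{1}{384228} + \sqrt{51529 + 434281} \cdot \frac{1}{43260} = \frac{75563}{64038} + \sqrt{485810} \cdot \frac{1}{43260} = \frac{75563}{64038} + \frac{\sqrt{485810}}{43260}$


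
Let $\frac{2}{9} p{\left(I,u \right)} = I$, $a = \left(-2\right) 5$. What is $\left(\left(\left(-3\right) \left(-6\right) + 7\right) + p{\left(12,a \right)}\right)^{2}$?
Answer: $6241$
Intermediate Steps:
$a = -10$
$p{\left(I,u \right)} = \frac{9 I}{2}$
$\left(\left(\left(-3\right) \left(-6\right) + 7\right) + p{\left(12,a \right)}\right)^{2} = \left(\left(\left(-3\right) \left(-6\right) + 7\right) + \frac{9}{2} \cdot 12\right)^{2} = \left(\left(18 + 7\right) + 54\right)^{2} = \left(25 + 54\right)^{2} = 79^{2} = 6241$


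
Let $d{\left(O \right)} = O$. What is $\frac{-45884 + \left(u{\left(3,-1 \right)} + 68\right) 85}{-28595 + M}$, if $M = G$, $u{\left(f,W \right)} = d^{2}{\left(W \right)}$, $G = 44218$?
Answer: $- \frac{40019}{15623} \approx -2.5615$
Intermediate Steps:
$u{\left(f,W \right)} = W^{2}$
$M = 44218$
$\frac{-45884 + \left(u{\left(3,-1 \right)} + 68\right) 85}{-28595 + M} = \frac{-45884 + \left(\left(-1\right)^{2} + 68\right) 85}{-28595 + 44218} = \frac{-45884 + \left(1 + 68\right) 85}{15623} = \left(-45884 + 69 \cdot 85\right) \frac{1}{15623} = \left(-45884 + 5865\right) \frac{1}{15623} = \left(-40019\right) \frac{1}{15623} = - \frac{40019}{15623}$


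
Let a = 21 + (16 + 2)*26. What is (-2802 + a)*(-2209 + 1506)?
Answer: 1626039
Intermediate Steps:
a = 489 (a = 21 + 18*26 = 21 + 468 = 489)
(-2802 + a)*(-2209 + 1506) = (-2802 + 489)*(-2209 + 1506) = -2313*(-703) = 1626039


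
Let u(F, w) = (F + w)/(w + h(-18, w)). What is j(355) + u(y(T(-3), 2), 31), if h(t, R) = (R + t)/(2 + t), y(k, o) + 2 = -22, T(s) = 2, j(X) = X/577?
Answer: 33727/39813 ≈ 0.84714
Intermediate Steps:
j(X) = X/577 (j(X) = X*(1/577) = X/577)
y(k, o) = -24 (y(k, o) = -2 - 22 = -24)
h(t, R) = (R + t)/(2 + t)
u(F, w) = (F + w)/(9/8 + 15*w/16) (u(F, w) = (F + w)/(w + (w - 18)/(2 - 18)) = (F + w)/(w + (-18 + w)/(-16)) = (F + w)/(w - (-18 + w)/16) = (F + w)/(w + (9/8 - w/16)) = (F + w)/(9/8 + 15*w/16))
j(355) + u(y(T(-3), 2), 31) = (1/577)*355 + 16*(-24 + 31)/(3*(6 + 5*31)) = 355/577 + (16/3)*7/(6 + 155) = 355/577 + (16/3)*7/161 = 355/577 + (16/3)*(1/161)*7 = 355/577 + 16/69 = 33727/39813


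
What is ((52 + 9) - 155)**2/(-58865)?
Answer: -8836/58865 ≈ -0.15011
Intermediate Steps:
((52 + 9) - 155)**2/(-58865) = (61 - 155)**2*(-1/58865) = (-94)**2*(-1/58865) = 8836*(-1/58865) = -8836/58865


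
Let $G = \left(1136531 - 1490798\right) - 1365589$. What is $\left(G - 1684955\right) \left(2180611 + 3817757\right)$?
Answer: $-20423309348448$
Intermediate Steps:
$G = -1719856$ ($G = -354267 - 1365589 = -1719856$)
$\left(G - 1684955\right) \left(2180611 + 3817757\right) = \left(-1719856 - 1684955\right) \left(2180611 + 3817757\right) = \left(-3404811\right) 5998368 = -20423309348448$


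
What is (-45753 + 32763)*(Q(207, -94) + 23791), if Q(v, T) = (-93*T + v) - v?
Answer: -422603670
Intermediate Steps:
Q(v, T) = -93*T (Q(v, T) = (v - 93*T) - v = -93*T)
(-45753 + 32763)*(Q(207, -94) + 23791) = (-45753 + 32763)*(-93*(-94) + 23791) = -12990*(8742 + 23791) = -12990*32533 = -422603670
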